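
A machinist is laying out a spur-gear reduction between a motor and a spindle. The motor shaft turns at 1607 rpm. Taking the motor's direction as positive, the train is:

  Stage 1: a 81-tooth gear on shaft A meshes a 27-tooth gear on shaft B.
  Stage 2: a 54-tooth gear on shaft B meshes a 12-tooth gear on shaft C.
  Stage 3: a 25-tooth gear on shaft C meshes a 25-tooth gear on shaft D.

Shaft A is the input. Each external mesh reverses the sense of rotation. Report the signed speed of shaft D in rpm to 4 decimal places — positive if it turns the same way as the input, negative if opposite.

Stage 1 [81T→27T]: ω = 1607.0000×81/27 = 4821.0000 rpm, dir flips to −; running = −4821.0000
Stage 2 [54T→12T]: ω = 4821.0000×54/12 = 21694.5000 rpm, dir flips to +; running = +21694.5000
Stage 3 [25T→25T]: ω = 21694.5000×25/25 = 21694.5000 rpm, dir flips to −; running = −21694.5000

-21694.5000 rpm (opposite to input, |ω| = 21694.5000 rpm)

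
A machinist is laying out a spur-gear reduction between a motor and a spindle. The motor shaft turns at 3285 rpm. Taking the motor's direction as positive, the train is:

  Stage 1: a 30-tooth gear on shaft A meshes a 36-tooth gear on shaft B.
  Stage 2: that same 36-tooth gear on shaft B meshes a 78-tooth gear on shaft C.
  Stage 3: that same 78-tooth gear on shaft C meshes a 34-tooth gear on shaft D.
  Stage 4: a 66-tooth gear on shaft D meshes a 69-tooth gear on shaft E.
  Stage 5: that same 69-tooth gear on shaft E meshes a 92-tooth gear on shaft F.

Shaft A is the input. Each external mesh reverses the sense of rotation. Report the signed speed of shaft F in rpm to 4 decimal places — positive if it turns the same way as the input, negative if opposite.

Stage 1 [30T→36T]: ω = 3285.0000×30/36 = 2737.5000 rpm, dir flips to −; running = −2737.5000
Stage 2 [36T→78T]: ω = 2737.5000×36/78 = 1263.4615 rpm, dir flips to +; running = +1263.4615
Stage 3 [78T→34T]: ω = 1263.4615×78/34 = 2898.5294 rpm, dir flips to −; running = −2898.5294
Stage 4 [66T→69T]: ω = 2898.5294×66/69 = 2772.5064 rpm, dir flips to +; running = +2772.5064
Stage 5 [69T→92T]: ω = 2772.5064×69/92 = 2079.3798 rpm, dir flips to −; running = −2079.3798

-2079.3798 rpm (opposite to input, |ω| = 2079.3798 rpm)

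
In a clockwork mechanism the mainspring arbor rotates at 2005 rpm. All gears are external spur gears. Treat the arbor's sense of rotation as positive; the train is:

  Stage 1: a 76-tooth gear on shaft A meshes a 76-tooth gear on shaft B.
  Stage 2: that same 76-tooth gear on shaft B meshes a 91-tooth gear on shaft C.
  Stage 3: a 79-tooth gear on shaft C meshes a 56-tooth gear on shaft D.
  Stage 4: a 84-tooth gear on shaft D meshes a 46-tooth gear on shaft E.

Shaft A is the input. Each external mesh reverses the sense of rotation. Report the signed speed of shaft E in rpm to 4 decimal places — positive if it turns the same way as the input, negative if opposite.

Stage 1 [76T→76T]: ω = 2005.0000×76/76 = 2005.0000 rpm, dir flips to −; running = −2005.0000
Stage 2 [76T→91T]: ω = 2005.0000×76/91 = 1674.5055 rpm, dir flips to +; running = +1674.5055
Stage 3 [79T→56T]: ω = 1674.5055×79/56 = 2362.2488 rpm, dir flips to −; running = −2362.2488
Stage 4 [84T→46T]: ω = 2362.2488×84/46 = 4313.6718 rpm, dir flips to +; running = +4313.6718

+4313.6718 rpm (same as input, |ω| = 4313.6718 rpm)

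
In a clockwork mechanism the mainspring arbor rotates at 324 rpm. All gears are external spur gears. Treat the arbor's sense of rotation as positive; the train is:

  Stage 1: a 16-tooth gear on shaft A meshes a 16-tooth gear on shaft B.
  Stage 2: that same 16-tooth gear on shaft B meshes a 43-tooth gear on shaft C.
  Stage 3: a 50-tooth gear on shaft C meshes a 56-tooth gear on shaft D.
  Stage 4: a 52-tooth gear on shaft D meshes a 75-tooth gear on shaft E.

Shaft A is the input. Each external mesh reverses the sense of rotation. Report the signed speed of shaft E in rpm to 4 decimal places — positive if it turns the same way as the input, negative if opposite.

Stage 1 [16T→16T]: ω = 324.0000×16/16 = 324.0000 rpm, dir flips to −; running = −324.0000
Stage 2 [16T→43T]: ω = 324.0000×16/43 = 120.5581 rpm, dir flips to +; running = +120.5581
Stage 3 [50T→56T]: ω = 120.5581×50/56 = 107.6412 rpm, dir flips to −; running = −107.6412
Stage 4 [52T→75T]: ω = 107.6412×52/75 = 74.6312 rpm, dir flips to +; running = +74.6312

+74.6312 rpm (same as input, |ω| = 74.6312 rpm)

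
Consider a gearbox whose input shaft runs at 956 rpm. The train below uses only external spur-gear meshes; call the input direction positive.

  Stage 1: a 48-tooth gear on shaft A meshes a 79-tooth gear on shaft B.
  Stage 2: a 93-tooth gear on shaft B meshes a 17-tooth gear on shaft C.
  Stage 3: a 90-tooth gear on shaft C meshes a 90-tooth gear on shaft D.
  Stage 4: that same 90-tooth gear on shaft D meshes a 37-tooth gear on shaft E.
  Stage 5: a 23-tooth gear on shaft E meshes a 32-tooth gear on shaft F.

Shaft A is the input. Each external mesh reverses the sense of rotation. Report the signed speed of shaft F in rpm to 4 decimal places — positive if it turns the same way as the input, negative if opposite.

Stage 1 [48T→79T]: ω = 956.0000×48/79 = 580.8608 rpm, dir flips to −; running = −580.8608
Stage 2 [93T→17T]: ω = 580.8608×93/17 = 3177.6500 rpm, dir flips to +; running = +3177.6500
Stage 3 [90T→90T]: ω = 3177.6500×90/90 = 3177.6500 rpm, dir flips to −; running = −3177.6500
Stage 4 [90T→37T]: ω = 3177.6500×90/37 = 7729.4190 rpm, dir flips to +; running = +7729.4190
Stage 5 [23T→32T]: ω = 7729.4190×23/32 = 5555.5199 rpm, dir flips to −; running = −5555.5199

-5555.5199 rpm (opposite to input, |ω| = 5555.5199 rpm)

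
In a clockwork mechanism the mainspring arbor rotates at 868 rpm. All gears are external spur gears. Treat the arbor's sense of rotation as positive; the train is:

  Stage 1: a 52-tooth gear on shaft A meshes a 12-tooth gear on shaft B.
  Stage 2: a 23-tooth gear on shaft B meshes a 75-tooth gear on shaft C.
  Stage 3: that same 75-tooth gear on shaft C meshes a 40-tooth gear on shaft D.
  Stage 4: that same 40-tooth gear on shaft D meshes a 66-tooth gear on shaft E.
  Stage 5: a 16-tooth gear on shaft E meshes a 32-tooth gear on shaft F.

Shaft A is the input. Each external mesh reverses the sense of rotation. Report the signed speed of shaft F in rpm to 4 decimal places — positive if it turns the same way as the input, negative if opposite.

Stage 1 [52T→12T]: ω = 868.0000×52/12 = 3761.3333 rpm, dir flips to −; running = −3761.3333
Stage 2 [23T→75T]: ω = 3761.3333×23/75 = 1153.4756 rpm, dir flips to +; running = +1153.4756
Stage 3 [75T→40T]: ω = 1153.4756×75/40 = 2162.7667 rpm, dir flips to −; running = −2162.7667
Stage 4 [40T→66T]: ω = 2162.7667×40/66 = 1310.7677 rpm, dir flips to +; running = +1310.7677
Stage 5 [16T→32T]: ω = 1310.7677×16/32 = 655.3838 rpm, dir flips to −; running = −655.3838

-655.3838 rpm (opposite to input, |ω| = 655.3838 rpm)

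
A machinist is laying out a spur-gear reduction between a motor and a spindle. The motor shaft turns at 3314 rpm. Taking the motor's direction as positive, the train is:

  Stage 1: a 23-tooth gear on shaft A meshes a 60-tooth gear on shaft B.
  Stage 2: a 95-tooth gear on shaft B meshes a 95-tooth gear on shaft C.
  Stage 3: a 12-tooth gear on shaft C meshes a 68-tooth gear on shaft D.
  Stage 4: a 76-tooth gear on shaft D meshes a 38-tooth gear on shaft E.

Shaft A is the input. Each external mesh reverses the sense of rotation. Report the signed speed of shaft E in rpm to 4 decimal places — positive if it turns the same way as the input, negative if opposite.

Stage 1 [23T→60T]: ω = 3314.0000×23/60 = 1270.3667 rpm, dir flips to −; running = −1270.3667
Stage 2 [95T→95T]: ω = 1270.3667×95/95 = 1270.3667 rpm, dir flips to +; running = +1270.3667
Stage 3 [12T→68T]: ω = 1270.3667×12/68 = 224.1824 rpm, dir flips to −; running = −224.1824
Stage 4 [76T→38T]: ω = 224.1824×76/38 = 448.3647 rpm, dir flips to +; running = +448.3647

+448.3647 rpm (same as input, |ω| = 448.3647 rpm)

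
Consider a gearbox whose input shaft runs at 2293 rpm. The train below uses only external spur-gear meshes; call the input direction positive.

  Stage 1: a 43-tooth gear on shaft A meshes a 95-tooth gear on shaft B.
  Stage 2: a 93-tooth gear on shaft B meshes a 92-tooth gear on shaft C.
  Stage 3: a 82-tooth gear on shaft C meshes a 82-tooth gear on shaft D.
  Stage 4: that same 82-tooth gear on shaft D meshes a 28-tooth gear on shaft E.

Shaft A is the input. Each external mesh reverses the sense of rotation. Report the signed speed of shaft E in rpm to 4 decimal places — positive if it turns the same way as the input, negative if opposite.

Stage 1 [43T→95T]: ω = 2293.0000×43/95 = 1037.8842 rpm, dir flips to −; running = −1037.8842
Stage 2 [93T→92T]: ω = 1037.8842×93/92 = 1049.1656 rpm, dir flips to +; running = +1049.1656
Stage 3 [82T→82T]: ω = 1049.1656×82/82 = 1049.1656 rpm, dir flips to −; running = −1049.1656
Stage 4 [82T→28T]: ω = 1049.1656×82/28 = 3072.5563 rpm, dir flips to +; running = +3072.5563

+3072.5563 rpm (same as input, |ω| = 3072.5563 rpm)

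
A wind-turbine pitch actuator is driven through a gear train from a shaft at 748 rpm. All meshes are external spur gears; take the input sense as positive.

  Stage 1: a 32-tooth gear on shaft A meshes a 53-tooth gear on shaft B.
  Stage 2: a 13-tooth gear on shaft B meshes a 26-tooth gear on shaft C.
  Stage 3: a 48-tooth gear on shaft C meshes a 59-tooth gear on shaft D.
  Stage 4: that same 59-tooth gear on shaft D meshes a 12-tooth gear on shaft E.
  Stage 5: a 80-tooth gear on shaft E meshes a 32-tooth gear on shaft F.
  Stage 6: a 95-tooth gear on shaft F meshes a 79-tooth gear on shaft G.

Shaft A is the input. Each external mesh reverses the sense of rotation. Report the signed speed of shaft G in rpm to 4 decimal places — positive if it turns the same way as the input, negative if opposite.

Stage 1 [32T→53T]: ω = 748.0000×32/53 = 451.6226 rpm, dir flips to −; running = −451.6226
Stage 2 [13T→26T]: ω = 451.6226×13/26 = 225.8113 rpm, dir flips to +; running = +225.8113
Stage 3 [48T→59T]: ω = 225.8113×48/59 = 183.7109 rpm, dir flips to −; running = −183.7109
Stage 4 [59T→12T]: ω = 183.7109×59/12 = 903.2453 rpm, dir flips to +; running = +903.2453
Stage 5 [80T→32T]: ω = 903.2453×80/32 = 2258.1132 rpm, dir flips to −; running = −2258.1132
Stage 6 [95T→79T]: ω = 2258.1132×95/79 = 2715.4526 rpm, dir flips to +; running = +2715.4526

+2715.4526 rpm (same as input, |ω| = 2715.4526 rpm)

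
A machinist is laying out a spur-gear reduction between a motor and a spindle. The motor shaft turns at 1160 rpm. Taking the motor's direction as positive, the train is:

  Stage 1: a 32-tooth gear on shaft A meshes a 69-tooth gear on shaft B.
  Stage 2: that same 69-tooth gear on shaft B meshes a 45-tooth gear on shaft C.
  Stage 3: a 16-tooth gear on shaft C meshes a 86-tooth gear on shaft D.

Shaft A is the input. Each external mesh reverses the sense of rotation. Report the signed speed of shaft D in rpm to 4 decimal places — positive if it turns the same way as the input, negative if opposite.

-153.4677 rpm (opposite to input, |ω| = 153.4677 rpm)

Stage 1 [32T→69T]: ω = 1160.0000×32/69 = 537.9710 rpm, dir flips to −; running = −537.9710
Stage 2 [69T→45T]: ω = 537.9710×69/45 = 824.8889 rpm, dir flips to +; running = +824.8889
Stage 3 [16T→86T]: ω = 824.8889×16/86 = 153.4677 rpm, dir flips to −; running = −153.4677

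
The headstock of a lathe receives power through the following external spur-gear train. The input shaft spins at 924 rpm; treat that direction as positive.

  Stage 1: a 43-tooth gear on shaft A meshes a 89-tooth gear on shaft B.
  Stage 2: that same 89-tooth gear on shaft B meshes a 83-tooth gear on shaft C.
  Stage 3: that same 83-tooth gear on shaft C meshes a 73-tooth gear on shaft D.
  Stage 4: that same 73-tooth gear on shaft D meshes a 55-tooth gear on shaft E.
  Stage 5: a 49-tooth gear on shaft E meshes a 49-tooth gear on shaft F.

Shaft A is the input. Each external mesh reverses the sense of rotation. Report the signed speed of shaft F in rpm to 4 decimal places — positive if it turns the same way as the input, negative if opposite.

-722.4000 rpm (opposite to input, |ω| = 722.4000 rpm)

Stage 1 [43T→89T]: ω = 924.0000×43/89 = 446.4270 rpm, dir flips to −; running = −446.4270
Stage 2 [89T→83T]: ω = 446.4270×89/83 = 478.6988 rpm, dir flips to +; running = +478.6988
Stage 3 [83T→73T]: ω = 478.6988×83/73 = 544.2740 rpm, dir flips to −; running = −544.2740
Stage 4 [73T→55T]: ω = 544.2740×73/55 = 722.4000 rpm, dir flips to +; running = +722.4000
Stage 5 [49T→49T]: ω = 722.4000×49/49 = 722.4000 rpm, dir flips to −; running = −722.4000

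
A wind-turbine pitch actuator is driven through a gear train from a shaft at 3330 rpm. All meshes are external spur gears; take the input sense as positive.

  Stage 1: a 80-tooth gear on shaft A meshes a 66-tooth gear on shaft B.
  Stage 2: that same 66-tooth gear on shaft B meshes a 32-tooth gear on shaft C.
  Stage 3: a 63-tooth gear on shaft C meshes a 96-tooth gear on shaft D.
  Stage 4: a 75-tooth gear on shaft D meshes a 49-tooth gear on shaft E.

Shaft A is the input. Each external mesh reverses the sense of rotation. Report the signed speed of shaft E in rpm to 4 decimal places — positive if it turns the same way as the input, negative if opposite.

Stage 1 [80T→66T]: ω = 3330.0000×80/66 = 4036.3636 rpm, dir flips to −; running = −4036.3636
Stage 2 [66T→32T]: ω = 4036.3636×66/32 = 8325.0000 rpm, dir flips to +; running = +8325.0000
Stage 3 [63T→96T]: ω = 8325.0000×63/96 = 5463.2812 rpm, dir flips to −; running = −5463.2812
Stage 4 [75T→49T]: ω = 5463.2812×75/49 = 8362.1652 rpm, dir flips to +; running = +8362.1652

+8362.1652 rpm (same as input, |ω| = 8362.1652 rpm)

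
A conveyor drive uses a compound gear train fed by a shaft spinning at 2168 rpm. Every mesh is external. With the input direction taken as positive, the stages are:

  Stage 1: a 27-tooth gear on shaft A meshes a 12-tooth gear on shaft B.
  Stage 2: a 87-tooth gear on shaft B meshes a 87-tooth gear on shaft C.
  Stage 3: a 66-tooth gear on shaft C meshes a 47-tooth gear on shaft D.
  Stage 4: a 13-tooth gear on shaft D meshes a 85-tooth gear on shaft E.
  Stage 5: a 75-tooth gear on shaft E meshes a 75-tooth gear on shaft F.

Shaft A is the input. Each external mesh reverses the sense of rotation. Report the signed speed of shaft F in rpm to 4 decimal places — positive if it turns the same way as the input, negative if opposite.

-1047.6406 rpm (opposite to input, |ω| = 1047.6406 rpm)

Stage 1 [27T→12T]: ω = 2168.0000×27/12 = 4878.0000 rpm, dir flips to −; running = −4878.0000
Stage 2 [87T→87T]: ω = 4878.0000×87/87 = 4878.0000 rpm, dir flips to +; running = +4878.0000
Stage 3 [66T→47T]: ω = 4878.0000×66/47 = 6849.9574 rpm, dir flips to −; running = −6849.9574
Stage 4 [13T→85T]: ω = 6849.9574×13/85 = 1047.6406 rpm, dir flips to +; running = +1047.6406
Stage 5 [75T→75T]: ω = 1047.6406×75/75 = 1047.6406 rpm, dir flips to −; running = −1047.6406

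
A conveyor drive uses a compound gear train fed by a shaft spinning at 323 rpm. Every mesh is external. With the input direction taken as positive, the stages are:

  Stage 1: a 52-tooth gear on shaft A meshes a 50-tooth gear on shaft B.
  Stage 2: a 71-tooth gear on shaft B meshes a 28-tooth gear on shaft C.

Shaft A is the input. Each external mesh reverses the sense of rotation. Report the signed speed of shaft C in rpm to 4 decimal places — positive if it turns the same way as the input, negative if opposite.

Stage 1 [52T→50T]: ω = 323.0000×52/50 = 335.9200 rpm, dir flips to −; running = −335.9200
Stage 2 [71T→28T]: ω = 335.9200×71/28 = 851.7971 rpm, dir flips to +; running = +851.7971

+851.7971 rpm (same as input, |ω| = 851.7971 rpm)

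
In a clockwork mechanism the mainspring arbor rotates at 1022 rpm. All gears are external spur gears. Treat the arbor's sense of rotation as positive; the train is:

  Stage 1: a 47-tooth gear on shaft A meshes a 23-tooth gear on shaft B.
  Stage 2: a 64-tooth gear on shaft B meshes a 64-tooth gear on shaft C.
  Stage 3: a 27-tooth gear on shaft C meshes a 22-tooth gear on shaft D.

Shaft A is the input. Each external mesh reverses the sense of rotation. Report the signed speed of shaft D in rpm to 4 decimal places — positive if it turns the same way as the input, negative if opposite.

-2563.0791 rpm (opposite to input, |ω| = 2563.0791 rpm)

Stage 1 [47T→23T]: ω = 1022.0000×47/23 = 2088.4348 rpm, dir flips to −; running = −2088.4348
Stage 2 [64T→64T]: ω = 2088.4348×64/64 = 2088.4348 rpm, dir flips to +; running = +2088.4348
Stage 3 [27T→22T]: ω = 2088.4348×27/22 = 2563.0791 rpm, dir flips to −; running = −2563.0791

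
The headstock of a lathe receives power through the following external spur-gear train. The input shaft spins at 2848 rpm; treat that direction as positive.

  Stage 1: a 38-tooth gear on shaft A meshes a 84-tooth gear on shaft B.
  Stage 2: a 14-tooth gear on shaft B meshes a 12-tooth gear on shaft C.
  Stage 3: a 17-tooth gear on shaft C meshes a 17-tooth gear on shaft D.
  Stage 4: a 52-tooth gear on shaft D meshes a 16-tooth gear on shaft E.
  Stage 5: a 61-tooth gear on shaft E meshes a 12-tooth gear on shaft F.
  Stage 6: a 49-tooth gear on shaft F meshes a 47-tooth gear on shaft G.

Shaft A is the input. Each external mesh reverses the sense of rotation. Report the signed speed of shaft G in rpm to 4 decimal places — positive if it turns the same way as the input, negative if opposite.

Stage 1 [38T→84T]: ω = 2848.0000×38/84 = 1288.3810 rpm, dir flips to −; running = −1288.3810
Stage 2 [14T→12T]: ω = 1288.3810×14/12 = 1503.1111 rpm, dir flips to +; running = +1503.1111
Stage 3 [17T→17T]: ω = 1503.1111×17/17 = 1503.1111 rpm, dir flips to −; running = −1503.1111
Stage 4 [52T→16T]: ω = 1503.1111×52/16 = 4885.1111 rpm, dir flips to +; running = +4885.1111
Stage 5 [61T→12T]: ω = 4885.1111×61/12 = 24832.6481 rpm, dir flips to −; running = −24832.6481
Stage 6 [49T→47T]: ω = 24832.6481×49/47 = 25889.3566 rpm, dir flips to +; running = +25889.3566

+25889.3566 rpm (same as input, |ω| = 25889.3566 rpm)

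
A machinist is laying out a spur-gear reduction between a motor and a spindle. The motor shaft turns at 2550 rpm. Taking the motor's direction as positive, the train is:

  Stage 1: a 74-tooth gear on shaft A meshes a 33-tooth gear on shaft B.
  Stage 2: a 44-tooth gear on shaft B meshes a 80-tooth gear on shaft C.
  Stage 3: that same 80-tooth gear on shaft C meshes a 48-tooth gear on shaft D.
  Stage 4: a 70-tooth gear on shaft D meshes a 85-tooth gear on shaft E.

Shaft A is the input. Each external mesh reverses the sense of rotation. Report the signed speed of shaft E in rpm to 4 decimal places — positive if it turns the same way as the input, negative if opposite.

Stage 1 [74T→33T]: ω = 2550.0000×74/33 = 5718.1818 rpm, dir flips to −; running = −5718.1818
Stage 2 [44T→80T]: ω = 5718.1818×44/80 = 3145.0000 rpm, dir flips to +; running = +3145.0000
Stage 3 [80T→48T]: ω = 3145.0000×80/48 = 5241.6667 rpm, dir flips to −; running = −5241.6667
Stage 4 [70T→85T]: ω = 5241.6667×70/85 = 4316.6667 rpm, dir flips to +; running = +4316.6667

+4316.6667 rpm (same as input, |ω| = 4316.6667 rpm)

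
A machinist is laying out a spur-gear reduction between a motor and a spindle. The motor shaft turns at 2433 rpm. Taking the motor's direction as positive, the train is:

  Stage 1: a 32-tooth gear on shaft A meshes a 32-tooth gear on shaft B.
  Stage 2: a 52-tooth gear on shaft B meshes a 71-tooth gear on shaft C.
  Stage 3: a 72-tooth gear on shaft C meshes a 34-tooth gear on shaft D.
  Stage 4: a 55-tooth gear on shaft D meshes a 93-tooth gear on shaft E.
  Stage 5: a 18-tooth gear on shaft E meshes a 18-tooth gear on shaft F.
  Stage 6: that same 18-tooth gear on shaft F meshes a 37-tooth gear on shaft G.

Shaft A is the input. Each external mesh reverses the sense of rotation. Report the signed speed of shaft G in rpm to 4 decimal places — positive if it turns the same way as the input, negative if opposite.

+1085.6534 rpm (same as input, |ω| = 1085.6534 rpm)

Stage 1 [32T→32T]: ω = 2433.0000×32/32 = 2433.0000 rpm, dir flips to −; running = −2433.0000
Stage 2 [52T→71T]: ω = 2433.0000×52/71 = 1781.9155 rpm, dir flips to +; running = +1781.9155
Stage 3 [72T→34T]: ω = 1781.9155×72/34 = 3773.4681 rpm, dir flips to −; running = −3773.4681
Stage 4 [55T→93T]: ω = 3773.4681×55/93 = 2231.6209 rpm, dir flips to +; running = +2231.6209
Stage 5 [18T→18T]: ω = 2231.6209×18/18 = 2231.6209 rpm, dir flips to −; running = −2231.6209
Stage 6 [18T→37T]: ω = 2231.6209×18/37 = 1085.6534 rpm, dir flips to +; running = +1085.6534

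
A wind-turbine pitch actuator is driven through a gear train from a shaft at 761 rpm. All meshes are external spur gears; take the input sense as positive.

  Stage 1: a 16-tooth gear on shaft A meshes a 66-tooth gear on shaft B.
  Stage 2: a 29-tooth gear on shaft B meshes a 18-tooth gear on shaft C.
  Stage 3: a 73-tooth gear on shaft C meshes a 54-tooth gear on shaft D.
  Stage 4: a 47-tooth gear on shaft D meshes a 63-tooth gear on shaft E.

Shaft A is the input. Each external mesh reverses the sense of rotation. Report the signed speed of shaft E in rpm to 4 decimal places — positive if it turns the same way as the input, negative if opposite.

+299.7593 rpm (same as input, |ω| = 299.7593 rpm)

Stage 1 [16T→66T]: ω = 761.0000×16/66 = 184.4848 rpm, dir flips to −; running = −184.4848
Stage 2 [29T→18T]: ω = 184.4848×29/18 = 297.2256 rpm, dir flips to +; running = +297.2256
Stage 3 [73T→54T]: ω = 297.2256×73/54 = 401.8050 rpm, dir flips to −; running = −401.8050
Stage 4 [47T→63T]: ω = 401.8050×47/63 = 299.7593 rpm, dir flips to +; running = +299.7593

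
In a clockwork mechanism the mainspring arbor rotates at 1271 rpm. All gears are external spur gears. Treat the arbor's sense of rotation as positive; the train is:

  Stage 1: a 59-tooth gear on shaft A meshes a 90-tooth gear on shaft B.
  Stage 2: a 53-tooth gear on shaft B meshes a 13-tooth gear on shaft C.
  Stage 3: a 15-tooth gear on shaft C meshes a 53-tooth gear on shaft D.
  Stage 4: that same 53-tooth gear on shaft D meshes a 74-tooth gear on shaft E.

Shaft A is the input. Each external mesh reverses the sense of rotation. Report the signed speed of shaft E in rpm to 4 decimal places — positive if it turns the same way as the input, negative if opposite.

Stage 1 [59T→90T]: ω = 1271.0000×59/90 = 833.2111 rpm, dir flips to −; running = −833.2111
Stage 2 [53T→13T]: ω = 833.2111×53/13 = 3396.9376 rpm, dir flips to +; running = +3396.9376
Stage 3 [15T→53T]: ω = 3396.9376×15/53 = 961.3974 rpm, dir flips to −; running = −961.3974
Stage 4 [53T→74T]: ω = 961.3974×53/74 = 688.5684 rpm, dir flips to +; running = +688.5684

+688.5684 rpm (same as input, |ω| = 688.5684 rpm)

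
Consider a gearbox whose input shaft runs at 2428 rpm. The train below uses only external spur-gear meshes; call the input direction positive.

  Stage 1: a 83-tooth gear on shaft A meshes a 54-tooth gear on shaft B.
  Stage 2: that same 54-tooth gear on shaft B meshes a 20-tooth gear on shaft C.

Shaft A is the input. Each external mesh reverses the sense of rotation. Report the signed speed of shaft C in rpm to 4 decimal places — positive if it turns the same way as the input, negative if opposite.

Stage 1 [83T→54T]: ω = 2428.0000×83/54 = 3731.9259 rpm, dir flips to −; running = −3731.9259
Stage 2 [54T→20T]: ω = 3731.9259×54/20 = 10076.2000 rpm, dir flips to +; running = +10076.2000

+10076.2000 rpm (same as input, |ω| = 10076.2000 rpm)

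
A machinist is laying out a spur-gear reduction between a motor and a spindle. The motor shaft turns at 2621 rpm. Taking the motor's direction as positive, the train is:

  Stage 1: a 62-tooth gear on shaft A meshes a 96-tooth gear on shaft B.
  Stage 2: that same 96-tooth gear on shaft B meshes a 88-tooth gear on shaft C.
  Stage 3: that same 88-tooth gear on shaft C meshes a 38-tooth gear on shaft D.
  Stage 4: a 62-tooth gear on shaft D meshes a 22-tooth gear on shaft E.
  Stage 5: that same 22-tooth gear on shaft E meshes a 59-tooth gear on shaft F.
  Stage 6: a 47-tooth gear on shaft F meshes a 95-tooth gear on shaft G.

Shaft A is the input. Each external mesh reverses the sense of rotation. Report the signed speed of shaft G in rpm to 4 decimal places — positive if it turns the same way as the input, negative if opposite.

+2223.2538 rpm (same as input, |ω| = 2223.2538 rpm)

Stage 1 [62T→96T]: ω = 2621.0000×62/96 = 1692.7292 rpm, dir flips to −; running = −1692.7292
Stage 2 [96T→88T]: ω = 1692.7292×96/88 = 1846.6136 rpm, dir flips to +; running = +1846.6136
Stage 3 [88T→38T]: ω = 1846.6136×88/38 = 4276.3684 rpm, dir flips to −; running = −4276.3684
Stage 4 [62T→22T]: ω = 4276.3684×62/22 = 12051.5837 rpm, dir flips to +; running = +12051.5837
Stage 5 [22T→59T]: ω = 12051.5837×22/59 = 4493.8109 rpm, dir flips to −; running = −4493.8109
Stage 6 [47T→95T]: ω = 4493.8109×47/95 = 2223.2538 rpm, dir flips to +; running = +2223.2538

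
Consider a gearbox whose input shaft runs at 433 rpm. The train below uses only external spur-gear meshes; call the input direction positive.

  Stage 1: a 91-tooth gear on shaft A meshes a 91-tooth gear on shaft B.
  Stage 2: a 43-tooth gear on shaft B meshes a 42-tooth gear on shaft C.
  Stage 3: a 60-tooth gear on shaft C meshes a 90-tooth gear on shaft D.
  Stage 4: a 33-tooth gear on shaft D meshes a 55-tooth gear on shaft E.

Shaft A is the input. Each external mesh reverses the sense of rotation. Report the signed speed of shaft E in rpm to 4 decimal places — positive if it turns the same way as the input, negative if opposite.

+177.3238 rpm (same as input, |ω| = 177.3238 rpm)

Stage 1 [91T→91T]: ω = 433.0000×91/91 = 433.0000 rpm, dir flips to −; running = −433.0000
Stage 2 [43T→42T]: ω = 433.0000×43/42 = 443.3095 rpm, dir flips to +; running = +443.3095
Stage 3 [60T→90T]: ω = 443.3095×60/90 = 295.5397 rpm, dir flips to −; running = −295.5397
Stage 4 [33T→55T]: ω = 295.5397×33/55 = 177.3238 rpm, dir flips to +; running = +177.3238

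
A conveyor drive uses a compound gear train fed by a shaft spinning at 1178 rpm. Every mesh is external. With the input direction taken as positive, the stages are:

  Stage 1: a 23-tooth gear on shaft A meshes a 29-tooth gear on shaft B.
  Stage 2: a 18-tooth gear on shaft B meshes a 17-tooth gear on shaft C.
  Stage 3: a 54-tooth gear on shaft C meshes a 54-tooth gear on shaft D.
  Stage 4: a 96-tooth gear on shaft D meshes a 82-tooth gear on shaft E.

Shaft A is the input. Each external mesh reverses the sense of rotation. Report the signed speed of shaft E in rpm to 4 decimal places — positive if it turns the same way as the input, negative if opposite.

+1158.1268 rpm (same as input, |ω| = 1158.1268 rpm)

Stage 1 [23T→29T]: ω = 1178.0000×23/29 = 934.2759 rpm, dir flips to −; running = −934.2759
Stage 2 [18T→17T]: ω = 934.2759×18/17 = 989.2333 rpm, dir flips to +; running = +989.2333
Stage 3 [54T→54T]: ω = 989.2333×54/54 = 989.2333 rpm, dir flips to −; running = −989.2333
Stage 4 [96T→82T]: ω = 989.2333×96/82 = 1158.1268 rpm, dir flips to +; running = +1158.1268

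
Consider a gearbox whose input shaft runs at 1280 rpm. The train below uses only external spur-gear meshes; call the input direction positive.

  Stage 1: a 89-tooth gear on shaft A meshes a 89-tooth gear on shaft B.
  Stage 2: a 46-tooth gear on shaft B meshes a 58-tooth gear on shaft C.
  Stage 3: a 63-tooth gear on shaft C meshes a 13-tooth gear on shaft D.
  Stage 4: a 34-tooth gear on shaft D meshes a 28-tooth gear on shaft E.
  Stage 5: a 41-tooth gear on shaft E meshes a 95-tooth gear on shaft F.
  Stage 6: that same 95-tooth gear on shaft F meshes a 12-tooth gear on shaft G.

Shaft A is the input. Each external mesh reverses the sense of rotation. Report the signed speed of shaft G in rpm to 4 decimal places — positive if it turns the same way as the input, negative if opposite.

+20410.8223 rpm (same as input, |ω| = 20410.8223 rpm)

Stage 1 [89T→89T]: ω = 1280.0000×89/89 = 1280.0000 rpm, dir flips to −; running = −1280.0000
Stage 2 [46T→58T]: ω = 1280.0000×46/58 = 1015.1724 rpm, dir flips to +; running = +1015.1724
Stage 3 [63T→13T]: ω = 1015.1724×63/13 = 4919.6817 rpm, dir flips to −; running = −4919.6817
Stage 4 [34T→28T]: ω = 4919.6817×34/28 = 5973.8992 rpm, dir flips to +; running = +5973.8992
Stage 5 [41T→95T]: ω = 5973.8992×41/95 = 2578.2091 rpm, dir flips to −; running = −2578.2091
Stage 6 [95T→12T]: ω = 2578.2091×95/12 = 20410.8223 rpm, dir flips to +; running = +20410.8223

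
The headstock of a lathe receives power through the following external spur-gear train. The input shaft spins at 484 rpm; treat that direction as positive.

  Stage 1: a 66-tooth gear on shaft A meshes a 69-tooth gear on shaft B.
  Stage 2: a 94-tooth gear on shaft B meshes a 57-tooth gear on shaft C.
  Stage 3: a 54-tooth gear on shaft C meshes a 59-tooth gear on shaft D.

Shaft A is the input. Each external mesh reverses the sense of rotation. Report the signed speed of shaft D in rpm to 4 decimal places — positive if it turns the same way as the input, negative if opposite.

-698.7711 rpm (opposite to input, |ω| = 698.7711 rpm)

Stage 1 [66T→69T]: ω = 484.0000×66/69 = 462.9565 rpm, dir flips to −; running = −462.9565
Stage 2 [94T→57T]: ω = 462.9565×94/57 = 763.4722 rpm, dir flips to +; running = +763.4722
Stage 3 [54T→59T]: ω = 763.4722×54/59 = 698.7711 rpm, dir flips to −; running = −698.7711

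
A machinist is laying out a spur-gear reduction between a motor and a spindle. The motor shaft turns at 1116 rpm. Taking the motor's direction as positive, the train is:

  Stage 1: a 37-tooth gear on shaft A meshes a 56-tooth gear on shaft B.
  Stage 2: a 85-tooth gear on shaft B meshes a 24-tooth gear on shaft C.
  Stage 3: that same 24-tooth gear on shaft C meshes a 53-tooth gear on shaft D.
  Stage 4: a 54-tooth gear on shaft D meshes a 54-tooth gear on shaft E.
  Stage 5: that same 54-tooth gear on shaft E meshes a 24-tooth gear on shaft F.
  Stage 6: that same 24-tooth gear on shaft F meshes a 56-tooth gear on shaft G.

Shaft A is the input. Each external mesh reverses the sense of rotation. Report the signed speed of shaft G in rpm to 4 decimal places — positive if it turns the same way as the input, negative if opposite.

Stage 1 [37T→56T]: ω = 1116.0000×37/56 = 737.3571 rpm, dir flips to −; running = −737.3571
Stage 2 [85T→24T]: ω = 737.3571×85/24 = 2611.4732 rpm, dir flips to +; running = +2611.4732
Stage 3 [24T→53T]: ω = 2611.4732×24/53 = 1182.5539 rpm, dir flips to −; running = −1182.5539
Stage 4 [54T→54T]: ω = 1182.5539×54/54 = 1182.5539 rpm, dir flips to +; running = +1182.5539
Stage 5 [54T→24T]: ω = 1182.5539×54/24 = 2660.7463 rpm, dir flips to −; running = −2660.7463
Stage 6 [24T→56T]: ω = 2660.7463×24/56 = 1140.3198 rpm, dir flips to +; running = +1140.3198

+1140.3198 rpm (same as input, |ω| = 1140.3198 rpm)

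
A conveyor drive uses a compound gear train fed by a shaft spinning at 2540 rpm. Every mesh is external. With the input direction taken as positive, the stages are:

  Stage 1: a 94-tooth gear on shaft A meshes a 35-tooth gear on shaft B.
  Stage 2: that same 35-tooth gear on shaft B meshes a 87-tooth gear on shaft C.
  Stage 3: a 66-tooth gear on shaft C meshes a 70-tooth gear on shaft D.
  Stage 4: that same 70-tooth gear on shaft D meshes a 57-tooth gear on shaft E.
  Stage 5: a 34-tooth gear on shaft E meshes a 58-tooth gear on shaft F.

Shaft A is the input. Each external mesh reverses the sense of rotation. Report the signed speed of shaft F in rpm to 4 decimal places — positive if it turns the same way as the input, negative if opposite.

-1862.7832 rpm (opposite to input, |ω| = 1862.7832 rpm)

Stage 1 [94T→35T]: ω = 2540.0000×94/35 = 6821.7143 rpm, dir flips to −; running = −6821.7143
Stage 2 [35T→87T]: ω = 6821.7143×35/87 = 2744.3678 rpm, dir flips to +; running = +2744.3678
Stage 3 [66T→70T]: ω = 2744.3678×66/70 = 2587.5468 rpm, dir flips to −; running = −2587.5468
Stage 4 [70T→57T]: ω = 2587.5468×70/57 = 3177.6891 rpm, dir flips to +; running = +3177.6891
Stage 5 [34T→58T]: ω = 3177.6891×34/58 = 1862.7832 rpm, dir flips to −; running = −1862.7832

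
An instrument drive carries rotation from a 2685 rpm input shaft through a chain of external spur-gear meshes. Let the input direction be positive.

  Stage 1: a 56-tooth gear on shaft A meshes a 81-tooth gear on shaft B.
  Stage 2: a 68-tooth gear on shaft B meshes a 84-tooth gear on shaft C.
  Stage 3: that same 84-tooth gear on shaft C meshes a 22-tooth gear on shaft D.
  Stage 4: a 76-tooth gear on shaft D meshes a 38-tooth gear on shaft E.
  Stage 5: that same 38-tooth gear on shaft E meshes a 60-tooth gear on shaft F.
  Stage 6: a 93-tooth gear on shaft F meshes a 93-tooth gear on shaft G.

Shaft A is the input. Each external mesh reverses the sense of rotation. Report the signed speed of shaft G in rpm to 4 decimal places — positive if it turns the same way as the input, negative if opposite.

Stage 1 [56T→81T]: ω = 2685.0000×56/81 = 1856.2963 rpm, dir flips to −; running = −1856.2963
Stage 2 [68T→84T]: ω = 1856.2963×68/84 = 1502.7160 rpm, dir flips to +; running = +1502.7160
Stage 3 [84T→22T]: ω = 1502.7160×84/22 = 5737.6431 rpm, dir flips to −; running = −5737.6431
Stage 4 [76T→38T]: ω = 5737.6431×76/38 = 11475.2862 rpm, dir flips to +; running = +11475.2862
Stage 5 [38T→60T]: ω = 11475.2862×38/60 = 7267.6813 rpm, dir flips to −; running = −7267.6813
Stage 6 [93T→93T]: ω = 7267.6813×93/93 = 7267.6813 rpm, dir flips to +; running = +7267.6813

+7267.6813 rpm (same as input, |ω| = 7267.6813 rpm)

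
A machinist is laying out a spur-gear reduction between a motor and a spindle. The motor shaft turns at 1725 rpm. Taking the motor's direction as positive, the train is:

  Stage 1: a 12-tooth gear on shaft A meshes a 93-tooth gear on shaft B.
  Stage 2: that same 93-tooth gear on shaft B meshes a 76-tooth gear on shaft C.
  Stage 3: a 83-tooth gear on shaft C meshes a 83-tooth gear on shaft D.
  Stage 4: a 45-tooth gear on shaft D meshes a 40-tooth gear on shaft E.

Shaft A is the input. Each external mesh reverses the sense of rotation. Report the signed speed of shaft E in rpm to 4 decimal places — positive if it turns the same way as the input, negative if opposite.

Stage 1 [12T→93T]: ω = 1725.0000×12/93 = 222.5806 rpm, dir flips to −; running = −222.5806
Stage 2 [93T→76T]: ω = 222.5806×93/76 = 272.3684 rpm, dir flips to +; running = +272.3684
Stage 3 [83T→83T]: ω = 272.3684×83/83 = 272.3684 rpm, dir flips to −; running = −272.3684
Stage 4 [45T→40T]: ω = 272.3684×45/40 = 306.4145 rpm, dir flips to +; running = +306.4145

+306.4145 rpm (same as input, |ω| = 306.4145 rpm)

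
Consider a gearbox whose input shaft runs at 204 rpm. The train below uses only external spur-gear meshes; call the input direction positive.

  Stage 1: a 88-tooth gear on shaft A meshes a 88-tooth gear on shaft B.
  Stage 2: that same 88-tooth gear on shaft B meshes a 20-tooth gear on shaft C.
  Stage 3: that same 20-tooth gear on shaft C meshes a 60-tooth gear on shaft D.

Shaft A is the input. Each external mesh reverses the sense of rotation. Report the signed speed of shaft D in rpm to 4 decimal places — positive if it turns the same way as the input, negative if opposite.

-299.2000 rpm (opposite to input, |ω| = 299.2000 rpm)

Stage 1 [88T→88T]: ω = 204.0000×88/88 = 204.0000 rpm, dir flips to −; running = −204.0000
Stage 2 [88T→20T]: ω = 204.0000×88/20 = 897.6000 rpm, dir flips to +; running = +897.6000
Stage 3 [20T→60T]: ω = 897.6000×20/60 = 299.2000 rpm, dir flips to −; running = −299.2000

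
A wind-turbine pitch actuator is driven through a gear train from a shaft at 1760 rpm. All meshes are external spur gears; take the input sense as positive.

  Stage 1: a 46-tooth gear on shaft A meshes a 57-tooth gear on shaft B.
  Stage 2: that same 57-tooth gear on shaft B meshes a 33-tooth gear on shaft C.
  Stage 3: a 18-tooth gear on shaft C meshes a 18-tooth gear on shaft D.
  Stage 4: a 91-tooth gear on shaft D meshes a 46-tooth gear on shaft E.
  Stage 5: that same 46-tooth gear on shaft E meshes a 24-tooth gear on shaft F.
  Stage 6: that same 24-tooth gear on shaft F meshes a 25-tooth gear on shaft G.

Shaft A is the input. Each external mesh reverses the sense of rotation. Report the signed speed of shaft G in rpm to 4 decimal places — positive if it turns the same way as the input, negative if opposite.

Stage 1 [46T→57T]: ω = 1760.0000×46/57 = 1420.3509 rpm, dir flips to −; running = −1420.3509
Stage 2 [57T→33T]: ω = 1420.3509×57/33 = 2453.3333 rpm, dir flips to +; running = +2453.3333
Stage 3 [18T→18T]: ω = 2453.3333×18/18 = 2453.3333 rpm, dir flips to −; running = −2453.3333
Stage 4 [91T→46T]: ω = 2453.3333×91/46 = 4853.3333 rpm, dir flips to +; running = +4853.3333
Stage 5 [46T→24T]: ω = 4853.3333×46/24 = 9302.2222 rpm, dir flips to −; running = −9302.2222
Stage 6 [24T→25T]: ω = 9302.2222×24/25 = 8930.1333 rpm, dir flips to +; running = +8930.1333

+8930.1333 rpm (same as input, |ω| = 8930.1333 rpm)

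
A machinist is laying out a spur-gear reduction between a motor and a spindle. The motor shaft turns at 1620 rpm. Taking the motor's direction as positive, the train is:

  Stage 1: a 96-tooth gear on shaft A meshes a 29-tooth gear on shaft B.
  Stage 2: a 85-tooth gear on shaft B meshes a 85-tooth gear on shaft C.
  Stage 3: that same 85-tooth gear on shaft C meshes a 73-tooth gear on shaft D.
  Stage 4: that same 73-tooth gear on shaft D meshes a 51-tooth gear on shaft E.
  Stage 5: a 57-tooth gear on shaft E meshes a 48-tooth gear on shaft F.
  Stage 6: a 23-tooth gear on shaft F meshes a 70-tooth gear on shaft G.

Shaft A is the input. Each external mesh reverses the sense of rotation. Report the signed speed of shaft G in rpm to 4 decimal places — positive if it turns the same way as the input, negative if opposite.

+3487.3892 rpm (same as input, |ω| = 3487.3892 rpm)

Stage 1 [96T→29T]: ω = 1620.0000×96/29 = 5362.7586 rpm, dir flips to −; running = −5362.7586
Stage 2 [85T→85T]: ω = 5362.7586×85/85 = 5362.7586 rpm, dir flips to +; running = +5362.7586
Stage 3 [85T→73T]: ω = 5362.7586×85/73 = 6244.3080 rpm, dir flips to −; running = −6244.3080
Stage 4 [73T→51T]: ω = 6244.3080×73/51 = 8937.9310 rpm, dir flips to +; running = +8937.9310
Stage 5 [57T→48T]: ω = 8937.9310×57/48 = 10613.7931 rpm, dir flips to −; running = −10613.7931
Stage 6 [23T→70T]: ω = 10613.7931×23/70 = 3487.3892 rpm, dir flips to +; running = +3487.3892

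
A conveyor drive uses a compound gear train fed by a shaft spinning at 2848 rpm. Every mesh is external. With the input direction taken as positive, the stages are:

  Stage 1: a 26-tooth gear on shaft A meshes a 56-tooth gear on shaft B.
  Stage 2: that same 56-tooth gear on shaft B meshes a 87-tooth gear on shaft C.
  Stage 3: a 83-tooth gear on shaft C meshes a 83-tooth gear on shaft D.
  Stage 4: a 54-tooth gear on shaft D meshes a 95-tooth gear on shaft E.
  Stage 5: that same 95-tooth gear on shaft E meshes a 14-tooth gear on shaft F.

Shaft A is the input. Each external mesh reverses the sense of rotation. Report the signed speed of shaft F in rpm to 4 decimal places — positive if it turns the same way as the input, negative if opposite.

Stage 1 [26T→56T]: ω = 2848.0000×26/56 = 1322.2857 rpm, dir flips to −; running = −1322.2857
Stage 2 [56T→87T]: ω = 1322.2857×56/87 = 851.1264 rpm, dir flips to +; running = +851.1264
Stage 3 [83T→83T]: ω = 851.1264×83/83 = 851.1264 rpm, dir flips to −; running = −851.1264
Stage 4 [54T→95T]: ω = 851.1264×54/95 = 483.7982 rpm, dir flips to +; running = +483.7982
Stage 5 [95T→14T]: ω = 483.7982×95/14 = 3282.9163 rpm, dir flips to −; running = −3282.9163

-3282.9163 rpm (opposite to input, |ω| = 3282.9163 rpm)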